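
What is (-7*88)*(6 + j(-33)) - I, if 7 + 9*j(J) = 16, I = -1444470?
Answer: 1440158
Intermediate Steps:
j(J) = 1 (j(J) = -7/9 + (1/9)*16 = -7/9 + 16/9 = 1)
(-7*88)*(6 + j(-33)) - I = (-7*88)*(6 + 1) - 1*(-1444470) = -616*7 + 1444470 = -4312 + 1444470 = 1440158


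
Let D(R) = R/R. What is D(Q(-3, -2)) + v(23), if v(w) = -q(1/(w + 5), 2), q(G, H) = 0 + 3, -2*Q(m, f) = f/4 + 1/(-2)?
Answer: -2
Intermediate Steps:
Q(m, f) = ¼ - f/8 (Q(m, f) = -(f/4 + 1/(-2))/2 = -(f*(¼) + 1*(-½))/2 = -(f/4 - ½)/2 = -(-½ + f/4)/2 = ¼ - f/8)
q(G, H) = 3
D(R) = 1
v(w) = -3 (v(w) = -1*3 = -3)
D(Q(-3, -2)) + v(23) = 1 - 3 = -2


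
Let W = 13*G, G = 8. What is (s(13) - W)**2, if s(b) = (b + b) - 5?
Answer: 6889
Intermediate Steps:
W = 104 (W = 13*8 = 104)
s(b) = -5 + 2*b (s(b) = 2*b - 5 = -5 + 2*b)
(s(13) - W)**2 = ((-5 + 2*13) - 1*104)**2 = ((-5 + 26) - 104)**2 = (21 - 104)**2 = (-83)**2 = 6889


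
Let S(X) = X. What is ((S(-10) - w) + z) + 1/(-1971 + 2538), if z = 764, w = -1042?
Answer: 1018333/567 ≈ 1796.0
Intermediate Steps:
((S(-10) - w) + z) + 1/(-1971 + 2538) = ((-10 - 1*(-1042)) + 764) + 1/(-1971 + 2538) = ((-10 + 1042) + 764) + 1/567 = (1032 + 764) + 1/567 = 1796 + 1/567 = 1018333/567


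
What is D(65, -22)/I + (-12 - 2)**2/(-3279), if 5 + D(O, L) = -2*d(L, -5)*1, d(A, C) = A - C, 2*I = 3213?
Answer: -146522/3511809 ≈ -0.041723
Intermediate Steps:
I = 3213/2 (I = (1/2)*3213 = 3213/2 ≈ 1606.5)
D(O, L) = -15 - 2*L (D(O, L) = -5 - 2*(L - 1*(-5))*1 = -5 - 2*(L + 5)*1 = -5 - 2*(5 + L)*1 = -5 + (-10 - 2*L)*1 = -5 + (-10 - 2*L) = -15 - 2*L)
D(65, -22)/I + (-12 - 2)**2/(-3279) = (-15 - 2*(-22))/(3213/2) + (-12 - 2)**2/(-3279) = (-15 + 44)*(2/3213) + (-14)**2*(-1/3279) = 29*(2/3213) + 196*(-1/3279) = 58/3213 - 196/3279 = -146522/3511809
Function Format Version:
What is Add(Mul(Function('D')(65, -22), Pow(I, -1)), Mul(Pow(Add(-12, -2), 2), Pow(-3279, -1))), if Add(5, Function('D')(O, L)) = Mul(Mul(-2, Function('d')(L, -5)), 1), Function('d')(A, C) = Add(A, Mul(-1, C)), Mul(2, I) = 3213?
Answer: Rational(-146522, 3511809) ≈ -0.041723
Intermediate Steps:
I = Rational(3213, 2) (I = Mul(Rational(1, 2), 3213) = Rational(3213, 2) ≈ 1606.5)
Function('D')(O, L) = Add(-15, Mul(-2, L)) (Function('D')(O, L) = Add(-5, Mul(Mul(-2, Add(L, Mul(-1, -5))), 1)) = Add(-5, Mul(Mul(-2, Add(L, 5)), 1)) = Add(-5, Mul(Mul(-2, Add(5, L)), 1)) = Add(-5, Mul(Add(-10, Mul(-2, L)), 1)) = Add(-5, Add(-10, Mul(-2, L))) = Add(-15, Mul(-2, L)))
Add(Mul(Function('D')(65, -22), Pow(I, -1)), Mul(Pow(Add(-12, -2), 2), Pow(-3279, -1))) = Add(Mul(Add(-15, Mul(-2, -22)), Pow(Rational(3213, 2), -1)), Mul(Pow(Add(-12, -2), 2), Pow(-3279, -1))) = Add(Mul(Add(-15, 44), Rational(2, 3213)), Mul(Pow(-14, 2), Rational(-1, 3279))) = Add(Mul(29, Rational(2, 3213)), Mul(196, Rational(-1, 3279))) = Add(Rational(58, 3213), Rational(-196, 3279)) = Rational(-146522, 3511809)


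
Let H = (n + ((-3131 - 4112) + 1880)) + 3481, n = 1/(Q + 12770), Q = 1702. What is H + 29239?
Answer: 395910505/14472 ≈ 27357.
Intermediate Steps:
n = 1/14472 (n = 1/(1702 + 12770) = 1/14472 ≈ 6.9099e-5)
H = -27236303/14472 (H = (1/14472 + ((-3131 - 4112) + 1880)) + 3481 = (1/14472 + (-7243 + 1880)) + 3481 = (1/14472 - 5363) + 3481 = -77613335/14472 + 3481 = -27236303/14472 ≈ -1882.0)
H + 29239 = -27236303/14472 + 29239 = 395910505/14472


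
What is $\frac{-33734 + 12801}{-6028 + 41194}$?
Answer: $- \frac{20933}{35166} \approx -0.59526$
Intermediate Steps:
$\frac{-33734 + 12801}{-6028 + 41194} = - \frac{20933}{35166}$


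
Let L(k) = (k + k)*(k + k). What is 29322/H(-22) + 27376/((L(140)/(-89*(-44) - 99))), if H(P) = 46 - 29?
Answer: 254702879/83300 ≈ 3057.7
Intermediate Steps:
L(k) = 4*k² (L(k) = (2*k)*(2*k) = 4*k²)
H(P) = 17
29322/H(-22) + 27376/((L(140)/(-89*(-44) - 99))) = 29322/17 + 27376/(((4*140²)/(-89*(-44) - 99))) = 29322*(1/17) + 27376/(((4*19600)/(3916 - 99))) = 29322/17 + 27376/((78400/3817)) = 29322/17 + 27376/((78400*(1/3817))) = 29322/17 + 27376/(78400/3817) = 29322/17 + 27376*(3817/78400) = 29322/17 + 6530887/4900 = 254702879/83300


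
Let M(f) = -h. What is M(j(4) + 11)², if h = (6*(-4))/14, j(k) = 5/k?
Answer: 144/49 ≈ 2.9388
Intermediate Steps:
h = -12/7 (h = -24*1/14 = -12/7 ≈ -1.7143)
M(f) = 12/7 (M(f) = -1*(-12/7) = 12/7)
M(j(4) + 11)² = (12/7)² = 144/49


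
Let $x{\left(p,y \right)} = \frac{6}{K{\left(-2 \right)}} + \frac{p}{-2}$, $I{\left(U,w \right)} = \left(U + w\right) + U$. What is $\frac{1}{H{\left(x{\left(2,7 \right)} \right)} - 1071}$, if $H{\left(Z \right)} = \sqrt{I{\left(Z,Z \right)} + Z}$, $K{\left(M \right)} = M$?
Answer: $- \frac{1071}{1147057} - \frac{4 i}{1147057} \approx -0.00093369 - 3.4872 \cdot 10^{-6} i$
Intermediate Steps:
$I{\left(U,w \right)} = w + 2 U$
$x{\left(p,y \right)} = -3 - \frac{p}{2}$ ($x{\left(p,y \right)} = \frac{6}{-2} + \frac{p}{-2} = 6 \left(- \frac{1}{2}\right) + p \left(- \frac{1}{2}\right) = -3 - \frac{p}{2}$)
$H{\left(Z \right)} = 2 \sqrt{Z}$ ($H{\left(Z \right)} = \sqrt{\left(Z + 2 Z\right) + Z} = \sqrt{3 Z + Z} = \sqrt{4 Z} = 2 \sqrt{Z}$)
$\frac{1}{H{\left(x{\left(2,7 \right)} \right)} - 1071} = \frac{1}{2 \sqrt{-3 - 1} - 1071} = \frac{1}{2 \sqrt{-4} - 1071} = \frac{1}{2 \cdot 2 i - 1071} = \frac{1}{4 i - 1071} = \frac{1}{-1071 + 4 i} = \frac{-1071 - 4 i}{1147057}$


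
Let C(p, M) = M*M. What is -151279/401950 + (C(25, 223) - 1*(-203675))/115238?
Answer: 42211324199/23159957050 ≈ 1.8226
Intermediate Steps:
C(p, M) = M**2
-151279/401950 + (C(25, 223) - 1*(-203675))/115238 = -151279/401950 + (223**2 - 1*(-203675))/115238 = -151279*1/401950 + (49729 + 203675)*(1/115238) = -151279/401950 + 253404*(1/115238) = -151279/401950 + 126702/57619 = 42211324199/23159957050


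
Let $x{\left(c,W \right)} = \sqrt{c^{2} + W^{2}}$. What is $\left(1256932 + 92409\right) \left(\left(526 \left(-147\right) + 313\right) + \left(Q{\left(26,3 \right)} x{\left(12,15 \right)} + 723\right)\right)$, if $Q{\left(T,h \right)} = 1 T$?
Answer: $-102935827526 + 105248598 \sqrt{41} \approx -1.0226 \cdot 10^{11}$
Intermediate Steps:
$Q{\left(T,h \right)} = T$
$x{\left(c,W \right)} = \sqrt{W^{2} + c^{2}}$
$\left(1256932 + 92409\right) \left(\left(526 \left(-147\right) + 313\right) + \left(Q{\left(26,3 \right)} x{\left(12,15 \right)} + 723\right)\right) = \left(1256932 + 92409\right) \left(\left(526 \left(-147\right) + 313\right) + \left(26 \sqrt{15^{2} + 12^{2}} + 723\right)\right) = 1349341 \left(\left(-77322 + 313\right) + \left(26 \sqrt{225 + 144} + 723\right)\right) = 1349341 \left(-77009 + \left(26 \sqrt{369} + 723\right)\right) = 1349341 \left(-77009 + \left(26 \cdot 3 \sqrt{41} + 723\right)\right) = 1349341 \left(-77009 + \left(78 \sqrt{41} + 723\right)\right) = 1349341 \left(-77009 + \left(723 + 78 \sqrt{41}\right)\right) = 1349341 \left(-76286 + 78 \sqrt{41}\right) = -102935827526 + 105248598 \sqrt{41}$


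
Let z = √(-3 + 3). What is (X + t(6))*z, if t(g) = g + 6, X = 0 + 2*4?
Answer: 0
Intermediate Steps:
X = 8 (X = 0 + 8 = 8)
z = 0 (z = √0 = 0)
t(g) = 6 + g
(X + t(6))*z = (8 + (6 + 6))*0 = (8 + 12)*0 = 20*0 = 0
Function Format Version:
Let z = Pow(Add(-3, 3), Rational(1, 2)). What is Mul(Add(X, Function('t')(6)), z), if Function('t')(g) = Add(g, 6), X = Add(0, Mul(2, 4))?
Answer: 0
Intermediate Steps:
X = 8 (X = Add(0, 8) = 8)
z = 0 (z = Pow(0, Rational(1, 2)) = 0)
Function('t')(g) = Add(6, g)
Mul(Add(X, Function('t')(6)), z) = Mul(Add(8, Add(6, 6)), 0) = Mul(Add(8, 12), 0) = Mul(20, 0) = 0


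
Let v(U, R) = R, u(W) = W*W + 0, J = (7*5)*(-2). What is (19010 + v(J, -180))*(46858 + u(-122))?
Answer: 1162601860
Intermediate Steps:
J = -70 (J = 35*(-2) = -70)
u(W) = W² (u(W) = W² + 0 = W²)
(19010 + v(J, -180))*(46858 + u(-122)) = (19010 - 180)*(46858 + (-122)²) = 18830*(46858 + 14884) = 18830*61742 = 1162601860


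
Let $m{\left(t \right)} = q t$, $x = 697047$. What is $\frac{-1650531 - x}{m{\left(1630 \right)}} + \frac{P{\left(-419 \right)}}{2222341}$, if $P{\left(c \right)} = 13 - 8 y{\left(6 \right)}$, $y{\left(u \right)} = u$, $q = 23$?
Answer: $- \frac{2608560076124}{41657782045} \approx -62.619$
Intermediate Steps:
$m{\left(t \right)} = 23 t$
$P{\left(c \right)} = -35$ ($P{\left(c \right)} = 13 - 48 = -35$)
$\frac{-1650531 - x}{m{\left(1630 \right)}} + \frac{P{\left(-419 \right)}}{2222341} = \frac{-1650531 - 697047}{23 \cdot 1630} - \frac{35}{2222341} = \frac{-1650531 - 697047}{37490} - \frac{35}{2222341} = \left(-2347578\right) \frac{1}{37490} - \frac{35}{2222341} = - \frac{1173789}{18745} - \frac{35}{2222341} = - \frac{2608560076124}{41657782045}$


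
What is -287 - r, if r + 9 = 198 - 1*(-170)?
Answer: -646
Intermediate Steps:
r = 359 (r = -9 + (198 - 1*(-170)) = -9 + (198 + 170) = -9 + 368 = 359)
-287 - r = -287 - 1*359 = -287 - 359 = -646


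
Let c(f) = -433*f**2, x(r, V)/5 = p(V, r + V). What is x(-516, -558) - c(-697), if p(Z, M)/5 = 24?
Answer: 210355897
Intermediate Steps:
p(Z, M) = 120 (p(Z, M) = 5*24 = 120)
x(r, V) = 600 (x(r, V) = 5*120 = 600)
x(-516, -558) - c(-697) = 600 - (-433)*(-697)**2 = 600 - (-433)*485809 = 600 - 1*(-210355297) = 600 + 210355297 = 210355897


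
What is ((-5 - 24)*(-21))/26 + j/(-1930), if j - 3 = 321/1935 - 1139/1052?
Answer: 398749404023/17024568600 ≈ 23.422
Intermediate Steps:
j = 1413529/678540 (j = 3 + (321/1935 - 1139/1052) = 3 + (321*(1/1935) - 1139*1/1052) = 3 + (107/645 - 1139/1052) = 3 - 622091/678540 = 1413529/678540 ≈ 2.0832)
((-5 - 24)*(-21))/26 + j/(-1930) = ((-5 - 24)*(-21))/26 + (1413529/678540)/(-1930) = -29*(-21)*(1/26) + (1413529/678540)*(-1/1930) = 609*(1/26) - 1413529/1309582200 = 609/26 - 1413529/1309582200 = 398749404023/17024568600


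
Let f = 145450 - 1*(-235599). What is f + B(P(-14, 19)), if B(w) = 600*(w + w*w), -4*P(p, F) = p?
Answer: 390499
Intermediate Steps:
P(p, F) = -p/4
f = 381049 (f = 145450 + 235599 = 381049)
B(w) = 600*w + 600*w**2 (B(w) = 600*(w + w**2) = 600*w + 600*w**2)
f + B(P(-14, 19)) = 381049 + 600*(-1/4*(-14))*(1 - 1/4*(-14)) = 381049 + 600*(7/2)*(1 + 7/2) = 381049 + 600*(7/2)*(9/2) = 381049 + 9450 = 390499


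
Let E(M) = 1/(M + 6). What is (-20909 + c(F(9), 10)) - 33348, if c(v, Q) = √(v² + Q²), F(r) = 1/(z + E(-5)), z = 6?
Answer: -54257 + 13*√29/7 ≈ -54247.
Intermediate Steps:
E(M) = 1/(6 + M)
F(r) = ⅐ (F(r) = 1/(6 + 1/(6 - 5)) = 1/(6 + 1/1) = 1/(6 + 1) = 1/7 = ⅐)
c(v, Q) = √(Q² + v²)
(-20909 + c(F(9), 10)) - 33348 = (-20909 + √(10² + (⅐)²)) - 33348 = (-20909 + √(100 + 1/49)) - 33348 = (-20909 + √(4901/49)) - 33348 = (-20909 + 13*√29/7) - 33348 = -54257 + 13*√29/7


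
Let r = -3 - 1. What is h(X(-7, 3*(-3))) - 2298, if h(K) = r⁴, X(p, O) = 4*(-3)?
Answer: -2042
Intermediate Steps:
X(p, O) = -12
r = -4
h(K) = 256 (h(K) = (-4)⁴ = 256)
h(X(-7, 3*(-3))) - 2298 = 256 - 2298 = -2042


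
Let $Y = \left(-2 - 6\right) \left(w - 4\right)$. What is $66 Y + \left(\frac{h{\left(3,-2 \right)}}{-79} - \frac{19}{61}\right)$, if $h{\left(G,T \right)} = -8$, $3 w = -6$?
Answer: $\frac{15265579}{4819} \approx 3167.8$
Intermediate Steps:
$w = -2$ ($w = \frac{1}{3} \left(-6\right) = -2$)
$Y = 48$ ($Y = \left(-2 - 6\right) \left(-2 - 4\right) = \left(-2 - 6\right) \left(-6\right) = \left(-8\right) \left(-6\right) = 48$)
$66 Y + \left(\frac{h{\left(3,-2 \right)}}{-79} - \frac{19}{61}\right) = 66 \cdot 48 - \left(- \frac{8}{79} + \frac{19}{61}\right) = 3168 - \frac{1013}{4819} = \frac{15265579}{4819}$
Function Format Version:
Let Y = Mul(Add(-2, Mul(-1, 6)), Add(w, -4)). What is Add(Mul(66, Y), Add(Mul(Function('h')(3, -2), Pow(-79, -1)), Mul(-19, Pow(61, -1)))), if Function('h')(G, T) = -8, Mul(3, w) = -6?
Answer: Rational(15265579, 4819) ≈ 3167.8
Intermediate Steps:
w = -2 (w = Mul(Rational(1, 3), -6) = -2)
Y = 48 (Y = Mul(Add(-2, Mul(-1, 6)), Add(-2, -4)) = Mul(Add(-2, -6), -6) = Mul(-8, -6) = 48)
Add(Mul(66, Y), Add(Mul(Function('h')(3, -2), Pow(-79, -1)), Mul(-19, Pow(61, -1)))) = Add(Mul(66, 48), Add(Mul(-8, Pow(-79, -1)), Mul(-19, Pow(61, -1)))) = Add(3168, Add(Mul(-8, Rational(-1, 79)), Mul(-19, Rational(1, 61)))) = Add(3168, Add(Rational(8, 79), Rational(-19, 61))) = Add(3168, Rational(-1013, 4819)) = Rational(15265579, 4819)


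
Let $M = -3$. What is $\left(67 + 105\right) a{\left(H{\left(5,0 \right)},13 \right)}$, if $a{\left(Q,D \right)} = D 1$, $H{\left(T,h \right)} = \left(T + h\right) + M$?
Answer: $2236$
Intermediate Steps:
$H{\left(T,h \right)} = -3 + T + h$ ($H{\left(T,h \right)} = \left(T + h\right) - 3 = -3 + T + h$)
$a{\left(Q,D \right)} = D$
$\left(67 + 105\right) a{\left(H{\left(5,0 \right)},13 \right)} = \left(67 + 105\right) 13 = 172 \cdot 13 = 2236$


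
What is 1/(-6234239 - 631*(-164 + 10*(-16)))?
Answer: -1/6029795 ≈ -1.6584e-7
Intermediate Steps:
1/(-6234239 - 631*(-164 + 10*(-16))) = 1/(-6234239 - 631*(-164 - 160)) = 1/(-6234239 - 631*(-324)) = 1/(-6234239 + 204444) = 1/(-6029795) = -1/6029795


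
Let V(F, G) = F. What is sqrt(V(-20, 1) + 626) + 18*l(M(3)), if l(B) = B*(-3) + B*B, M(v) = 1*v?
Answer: sqrt(606) ≈ 24.617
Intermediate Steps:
M(v) = v
l(B) = B**2 - 3*B (l(B) = -3*B + B**2 = B**2 - 3*B)
sqrt(V(-20, 1) + 626) + 18*l(M(3)) = sqrt(-20 + 626) + 18*(3*(-3 + 3)) = sqrt(606) + 18*(3*0) = sqrt(606) + 18*0 = sqrt(606) + 0 = sqrt(606)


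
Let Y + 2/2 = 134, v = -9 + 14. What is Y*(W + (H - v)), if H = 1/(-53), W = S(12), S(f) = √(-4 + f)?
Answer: -35378/53 + 266*√2 ≈ -291.33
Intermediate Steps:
v = 5
W = 2*√2 (W = √(-4 + 12) = √8 = 2*√2 ≈ 2.8284)
Y = 133 (Y = -1 + 134 = 133)
H = -1/53 ≈ -0.018868
Y*(W + (H - v)) = 133*(2*√2 + (-1/53 - 1*5)) = 133*(2*√2 + (-1/53 - 5)) = 133*(2*√2 - 266/53) = 133*(-266/53 + 2*√2) = -35378/53 + 266*√2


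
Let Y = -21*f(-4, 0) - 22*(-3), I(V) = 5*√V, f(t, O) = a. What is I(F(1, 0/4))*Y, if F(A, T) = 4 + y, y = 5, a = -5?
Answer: 2565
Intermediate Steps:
f(t, O) = -5
F(A, T) = 9 (F(A, T) = 4 + 5 = 9)
Y = 171 (Y = -21*(-5) - 22*(-3) = 105 + 66 = 171)
I(F(1, 0/4))*Y = (5*√9)*171 = (5*3)*171 = 15*171 = 2565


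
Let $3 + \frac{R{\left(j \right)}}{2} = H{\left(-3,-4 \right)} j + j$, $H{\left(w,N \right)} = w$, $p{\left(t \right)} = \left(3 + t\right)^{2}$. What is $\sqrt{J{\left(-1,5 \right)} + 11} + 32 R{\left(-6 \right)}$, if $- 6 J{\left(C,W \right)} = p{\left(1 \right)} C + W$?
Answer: $576 + \frac{\sqrt{462}}{6} \approx 579.58$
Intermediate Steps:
$J{\left(C,W \right)} = - \frac{8 C}{3} - \frac{W}{6}$ ($J{\left(C,W \right)} = - \frac{\left(3 + 1\right)^{2} C + W}{6} = - \frac{4^{2} C + W}{6} = - \frac{16 C + W}{6} = - \frac{W + 16 C}{6} = - \frac{8 C}{3} - \frac{W}{6}$)
$R{\left(j \right)} = -6 - 4 j$ ($R{\left(j \right)} = -6 + 2 \left(- 3 j + j\right) = -6 + 2 \left(- 2 j\right) = -6 - 4 j$)
$\sqrt{J{\left(-1,5 \right)} + 11} + 32 R{\left(-6 \right)} = \sqrt{\left(\left(- \frac{8}{3}\right) \left(-1\right) - \frac{5}{6}\right) + 11} + 32 \left(-6 - -24\right) = \sqrt{\left(\frac{8}{3} - \frac{5}{6}\right) + 11} + 32 \left(-6 + 24\right) = \sqrt{\frac{11}{6} + 11} + 32 \cdot 18 = \sqrt{\frac{77}{6}} + 576 = \frac{\sqrt{462}}{6} + 576 = 576 + \frac{\sqrt{462}}{6}$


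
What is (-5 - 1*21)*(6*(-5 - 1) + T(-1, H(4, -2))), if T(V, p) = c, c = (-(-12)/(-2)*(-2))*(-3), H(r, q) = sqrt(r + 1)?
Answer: 1872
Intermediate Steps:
H(r, q) = sqrt(1 + r)
c = -36 (c = (-(-12)*(-1)/2*(-2))*(-3) = (-3*2*(-2))*(-3) = -6*(-2)*(-3) = 12*(-3) = -36)
T(V, p) = -36
(-5 - 1*21)*(6*(-5 - 1) + T(-1, H(4, -2))) = (-5 - 1*21)*(6*(-5 - 1) - 36) = (-5 - 21)*(6*(-6) - 36) = -26*(-36 - 36) = -26*(-72) = 1872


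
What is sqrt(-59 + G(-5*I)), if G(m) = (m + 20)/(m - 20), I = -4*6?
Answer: 12*I*sqrt(10)/5 ≈ 7.5895*I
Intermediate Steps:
I = -24
G(m) = (20 + m)/(-20 + m)
sqrt(-59 + G(-5*I)) = sqrt(-59 + (20 - 5*(-24))/(-20 - 5*(-24))) = sqrt(-59 + (20 + 120)/(-20 + 120)) = sqrt(-59 + 140/100) = sqrt(-59 + (1/100)*140) = sqrt(-59 + 7/5) = sqrt(-288/5) = 12*I*sqrt(10)/5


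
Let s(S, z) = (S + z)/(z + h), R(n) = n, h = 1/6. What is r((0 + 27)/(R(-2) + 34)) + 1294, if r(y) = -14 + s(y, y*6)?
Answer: 643127/502 ≈ 1281.1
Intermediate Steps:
h = 1/6 ≈ 0.16667
s(S, z) = (S + z)/(1/6 + z) (s(S, z) = (S + z)/(z + 1/6) = (S + z)/(1/6 + z))
r(y) = -14 + 42*y/(1 + 36*y) (r(y) = -14 + 6*(y + y*6)/(1 + 6*(y*6)) = -14 + 6*(y + 6*y)/(1 + 6*(6*y)) = -14 + 6*(7*y)/(1 + 36*y) = -14 + 42*y/(1 + 36*y))
r((0 + 27)/(R(-2) + 34)) + 1294 = 14*(-1 - 33*(0 + 27)/(-2 + 34))/(1 + 36*((0 + 27)/(-2 + 34))) + 1294 = 14*(-1 - 891/32)/(1 + 36*(27/32)) + 1294 = 14*(-1 - 891/32)/(1 + 36*(27*(1/32))) + 1294 = 14*(-1 - 33*27/32)/(1 + 36*(27/32)) + 1294 = 14*(-1 - 891/32)/(1 + 243/8) + 1294 = 14*(-923/32)/(251/8) + 1294 = 14*(8/251)*(-923/32) + 1294 = -6461/502 + 1294 = 643127/502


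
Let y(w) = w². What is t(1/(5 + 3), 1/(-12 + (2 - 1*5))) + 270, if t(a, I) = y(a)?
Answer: 17281/64 ≈ 270.02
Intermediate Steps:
t(a, I) = a²
t(1/(5 + 3), 1/(-12 + (2 - 1*5))) + 270 = (1/(5 + 3))² + 270 = (1/8)² + 270 = (⅛)² + 270 = 1/64 + 270 = 17281/64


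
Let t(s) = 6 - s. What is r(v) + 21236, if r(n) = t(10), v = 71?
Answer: 21232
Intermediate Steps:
r(n) = -4 (r(n) = 6 - 1*10 = 6 - 10 = -4)
r(v) + 21236 = -4 + 21236 = 21232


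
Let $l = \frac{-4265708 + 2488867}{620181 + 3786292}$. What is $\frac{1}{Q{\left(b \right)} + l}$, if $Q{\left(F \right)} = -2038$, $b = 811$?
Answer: $- \frac{4406473}{8982168815} \approx -0.00049058$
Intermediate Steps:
$l = - \frac{1776841}{4406473} \approx -0.40323$
$\frac{1}{Q{\left(b \right)} + l} = \frac{1}{-2038 - \frac{1776841}{4406473}} = \frac{1}{- \frac{8982168815}{4406473}} = - \frac{4406473}{8982168815}$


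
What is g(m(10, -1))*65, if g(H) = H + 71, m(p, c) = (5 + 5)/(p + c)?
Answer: 42185/9 ≈ 4687.2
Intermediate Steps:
m(p, c) = 10/(c + p)
g(H) = 71 + H
g(m(10, -1))*65 = (71 + 10/(-1 + 10))*65 = (71 + 10/9)*65 = (649/9)*65 = 42185/9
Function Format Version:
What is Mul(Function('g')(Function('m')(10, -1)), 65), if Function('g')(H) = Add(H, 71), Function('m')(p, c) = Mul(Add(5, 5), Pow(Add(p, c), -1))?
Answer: Rational(42185, 9) ≈ 4687.2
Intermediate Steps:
Function('m')(p, c) = Mul(10, Pow(Add(c, p), -1))
Function('g')(H) = Add(71, H)
Mul(Function('g')(Function('m')(10, -1)), 65) = Mul(Add(71, Mul(10, Pow(Add(-1, 10), -1))), 65) = Mul(Add(71, Mul(10, Pow(9, -1))), 65) = Mul(Add(71, Mul(10, Rational(1, 9))), 65) = Mul(Add(71, Rational(10, 9)), 65) = Mul(Rational(649, 9), 65) = Rational(42185, 9)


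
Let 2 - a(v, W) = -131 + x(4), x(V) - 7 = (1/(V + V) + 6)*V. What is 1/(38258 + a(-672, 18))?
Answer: 2/76719 ≈ 2.6069e-5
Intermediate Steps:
x(V) = 7 + V*(6 + 1/(2*V)) (x(V) = 7 + (1/(V + V) + 6)*V = 7 + (1/(2*V) + 6)*V = 7 + (6 + 1/(2*V))*V = 7 + V*(6 + 1/(2*V)))
a(v, W) = 203/2 (a(v, W) = 2 - (-131 + (15/2 + 6*4)) = 2 - (-131 + (15/2 + 24)) = 2 - (-131 + 63/2) = 2 - 1*(-199/2) = 2 + 199/2 = 203/2)
1/(38258 + a(-672, 18)) = 1/(38258 + 203/2) = 1/(76719/2) = 2/76719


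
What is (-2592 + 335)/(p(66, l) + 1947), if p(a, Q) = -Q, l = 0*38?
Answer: -2257/1947 ≈ -1.1592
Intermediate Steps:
l = 0
(-2592 + 335)/(p(66, l) + 1947) = (-2592 + 335)/(-1*0 + 1947) = -2257/(0 + 1947) = -2257/1947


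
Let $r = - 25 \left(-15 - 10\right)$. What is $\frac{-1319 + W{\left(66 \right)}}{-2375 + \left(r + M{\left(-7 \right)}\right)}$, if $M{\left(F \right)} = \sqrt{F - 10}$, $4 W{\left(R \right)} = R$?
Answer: $\frac{2279375}{3062517} + \frac{2605 i \sqrt{17}}{6125034} \approx 0.74428 + 0.0017536 i$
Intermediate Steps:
$W{\left(R \right)} = \frac{R}{4}$
$r = 625$ ($r = - 25 \left(-15 + \left(-10 + 0\right)\right) = - 25 \left(-15 - 10\right) = \left(-25\right) \left(-25\right) = 625$)
$M{\left(F \right)} = \sqrt{-10 + F}$
$\frac{-1319 + W{\left(66 \right)}}{-2375 + \left(r + M{\left(-7 \right)}\right)} = \frac{-1319 + \frac{1}{4} \cdot 66}{-2375 + \left(625 + \sqrt{-10 - 7}\right)} = \frac{-1319 + \frac{33}{2}}{-2375 + \left(625 + \sqrt{-17}\right)} = - \frac{2605}{2 \left(-2375 + \left(625 + i \sqrt{17}\right)\right)} = - \frac{2605}{2 \left(-1750 + i \sqrt{17}\right)}$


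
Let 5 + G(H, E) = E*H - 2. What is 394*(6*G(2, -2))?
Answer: -26004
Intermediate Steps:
G(H, E) = -7 + E*H (G(H, E) = -5 + (E*H - 2) = -5 + (-2 + E*H) = -7 + E*H)
394*(6*G(2, -2)) = 394*(6*(-7 - 2*2)) = 394*(6*(-7 - 4)) = 394*(6*(-11)) = 394*(-66) = -26004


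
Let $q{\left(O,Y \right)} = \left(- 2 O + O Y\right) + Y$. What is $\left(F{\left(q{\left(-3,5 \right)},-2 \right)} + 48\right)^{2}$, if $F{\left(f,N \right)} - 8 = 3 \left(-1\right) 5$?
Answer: $1681$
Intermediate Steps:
$q{\left(O,Y \right)} = Y - 2 O + O Y$
$F{\left(f,N \right)} = -7$ ($F{\left(f,N \right)} = 8 + 3 \left(-1\right) 5 = 8 - 15 = -7$)
$\left(F{\left(q{\left(-3,5 \right)},-2 \right)} + 48\right)^{2} = \left(-7 + 48\right)^{2} = 41^{2} = 1681$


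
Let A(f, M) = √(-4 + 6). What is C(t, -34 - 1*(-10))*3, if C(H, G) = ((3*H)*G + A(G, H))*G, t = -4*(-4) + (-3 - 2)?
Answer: 57024 - 72*√2 ≈ 56922.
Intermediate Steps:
t = 11 (t = 16 - 5 = 11)
A(f, M) = √2
C(H, G) = G*(√2 + 3*G*H) (C(H, G) = ((3*H)*G + √2)*G = (3*G*H + √2)*G = (√2 + 3*G*H)*G = G*(√2 + 3*G*H))
C(t, -34 - 1*(-10))*3 = ((-34 - 1*(-10))*(√2 + 3*(-34 - 1*(-10))*11))*3 = ((-34 + 10)*(√2 + 3*(-34 + 10)*11))*3 = -24*(√2 + 3*(-24)*11)*3 = -24*(√2 - 792)*3 = -24*(-792 + √2)*3 = (19008 - 24*√2)*3 = 57024 - 72*√2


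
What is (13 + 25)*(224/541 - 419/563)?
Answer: -3821546/304583 ≈ -12.547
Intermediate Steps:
(13 + 25)*(224/541 - 419/563) = 38*(224*(1/541) - 419*1/563) = 38*(224/541 - 419/563) = 38*(-100567/304583) = -3821546/304583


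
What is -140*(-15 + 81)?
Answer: -9240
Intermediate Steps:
-140*(-15 + 81) = -140*66 = -9240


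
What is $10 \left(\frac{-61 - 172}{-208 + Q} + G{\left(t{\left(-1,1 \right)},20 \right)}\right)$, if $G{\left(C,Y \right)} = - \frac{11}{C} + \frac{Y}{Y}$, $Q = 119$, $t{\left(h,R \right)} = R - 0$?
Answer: $- \frac{6570}{89} \approx -73.82$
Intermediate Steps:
$t{\left(h,R \right)} = R$ ($t{\left(h,R \right)} = R + 0 = R$)
$G{\left(C,Y \right)} = 1 - \frac{11}{C}$ ($G{\left(C,Y \right)} = - \frac{11}{C} + 1 = 1 - \frac{11}{C}$)
$10 \left(\frac{-61 - 172}{-208 + Q} + G{\left(t{\left(-1,1 \right)},20 \right)}\right) = 10 \left(\frac{-61 - 172}{-208 + 119} + \frac{-11 + 1}{1}\right) = 10 \left(- \frac{233}{-89} + 1 \left(-10\right)\right) = 10 \left(\left(-233\right) \left(- \frac{1}{89}\right) - 10\right) = 10 \left(\frac{233}{89} - 10\right) = 10 \left(- \frac{657}{89}\right) = - \frac{6570}{89}$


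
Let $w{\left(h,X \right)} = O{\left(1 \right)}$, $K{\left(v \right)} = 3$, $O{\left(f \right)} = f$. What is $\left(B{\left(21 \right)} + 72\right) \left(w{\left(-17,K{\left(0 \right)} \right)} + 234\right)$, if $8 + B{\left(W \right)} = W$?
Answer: $19975$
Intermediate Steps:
$B{\left(W \right)} = -8 + W$
$w{\left(h,X \right)} = 1$
$\left(B{\left(21 \right)} + 72\right) \left(w{\left(-17,K{\left(0 \right)} \right)} + 234\right) = \left(\left(-8 + 21\right) + 72\right) \left(1 + 234\right) = \left(13 + 72\right) 235 = 85 \cdot 235 = 19975$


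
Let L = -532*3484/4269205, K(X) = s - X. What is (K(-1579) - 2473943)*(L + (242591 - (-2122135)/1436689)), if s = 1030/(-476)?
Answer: -23040530779102483865886447/38415203347745 ≈ -5.9978e+11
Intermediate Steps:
s = -515/238 (s = 1030*(-1/476) = -515/238 ≈ -2.1639)
K(X) = -515/238 - X
L = -97552/224695 (L = -1853488*1/4269205 = -97552/224695 ≈ -0.43415)
(K(-1579) - 2473943)*(L + (242591 - (-2122135)/1436689)) = ((-515/238 - 1*(-1579)) - 2473943)*(-97552/224695 + (242591 - (-2122135)/1436689)) = ((-515/238 + 1579) - 2473943)*(-97552/224695 + (242591 - (-2122135)/1436689)) = (375287/238 - 2473943)*(-97552/224695 + (242591 - 1*(-2122135/1436689))) = -588423147*(-97552/224695 + (242591 + 2122135/1436689))/238 = -588423147*(-97552/224695 + 348529943334/1436689)/238 = -588423147/238*78312795465547802/322816834855 = -23040530779102483865886447/38415203347745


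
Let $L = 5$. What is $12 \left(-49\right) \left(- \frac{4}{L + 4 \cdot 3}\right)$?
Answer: $\frac{2352}{17} \approx 138.35$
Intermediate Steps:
$12 \left(-49\right) \left(- \frac{4}{L + 4 \cdot 3}\right) = 12 \left(-49\right) \left(- \frac{4}{5 + 4 \cdot 3}\right) = - 588 \left(- \frac{4}{5 + 12}\right) = - 588 \left(- \frac{4}{17}\right) = - 588 \left(\left(-4\right) \frac{1}{17}\right) = \left(-588\right) \left(- \frac{4}{17}\right) = \frac{2352}{17}$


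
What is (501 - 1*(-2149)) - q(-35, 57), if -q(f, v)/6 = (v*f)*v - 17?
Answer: -679742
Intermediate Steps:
q(f, v) = 102 - 6*f*v² (q(f, v) = -6*((v*f)*v - 17) = -6*((f*v)*v - 17) = -6*(f*v² - 17) = -6*(-17 + f*v²) = 102 - 6*f*v²)
(501 - 1*(-2149)) - q(-35, 57) = (501 - 1*(-2149)) - (102 - 6*(-35)*57²) = (501 + 2149) - (102 - 6*(-35)*3249) = 2650 - (102 + 682290) = 2650 - 1*682392 = 2650 - 682392 = -679742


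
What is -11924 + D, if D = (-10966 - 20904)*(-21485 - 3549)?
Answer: 797821656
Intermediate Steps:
D = 797833580 (D = -31870*(-25034) = 797833580)
-11924 + D = -11924 + 797833580 = 797821656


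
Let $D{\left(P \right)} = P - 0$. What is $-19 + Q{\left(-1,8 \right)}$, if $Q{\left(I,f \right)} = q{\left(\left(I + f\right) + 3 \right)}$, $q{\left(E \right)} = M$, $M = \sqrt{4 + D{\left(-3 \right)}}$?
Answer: $-18$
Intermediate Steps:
$D{\left(P \right)} = P$ ($D{\left(P \right)} = P + 0 = P$)
$M = 1$ ($M = \sqrt{4 - 3} = \sqrt{1} = 1$)
$q{\left(E \right)} = 1$
$Q{\left(I,f \right)} = 1$
$-19 + Q{\left(-1,8 \right)} = -19 + 1 = -18$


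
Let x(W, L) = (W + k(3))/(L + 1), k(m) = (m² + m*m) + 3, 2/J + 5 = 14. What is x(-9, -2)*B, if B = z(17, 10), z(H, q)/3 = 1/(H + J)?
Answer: -324/155 ≈ -2.0903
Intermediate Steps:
J = 2/9 (J = 2/(-5 + 14) = 2/9 ≈ 0.22222)
z(H, q) = 3/(2/9 + H) (z(H, q) = 3/(H + 2/9) = 3/(2/9 + H))
k(m) = 3 + 2*m² (k(m) = (m² + m²) + 3 = 2*m² + 3 = 3 + 2*m²)
x(W, L) = (21 + W)/(1 + L) (x(W, L) = (W + (3 + 2*3²))/(L + 1) = (W + (3 + 2*9))/(1 + L) = (W + (3 + 18))/(1 + L) = (W + 21)/(1 + L) = (21 + W)/(1 + L))
B = 27/155 (B = 27/(2 + 9*17) = 27/(2 + 153) = 27/155 ≈ 0.17419)
x(-9, -2)*B = ((21 - 9)/(1 - 2))*(27/155) = (12/(-1))*(27/155) = -1*12*(27/155) = -12*27/155 = -324/155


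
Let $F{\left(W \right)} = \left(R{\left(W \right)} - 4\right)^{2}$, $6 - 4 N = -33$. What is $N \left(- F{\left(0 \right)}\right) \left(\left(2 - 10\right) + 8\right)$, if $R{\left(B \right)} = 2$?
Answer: $0$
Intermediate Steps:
$N = \frac{39}{4}$ ($N = \frac{3}{2} - - \frac{33}{4} = \frac{3}{2} + \frac{33}{4} = \frac{39}{4} \approx 9.75$)
$F{\left(W \right)} = 4$ ($F{\left(W \right)} = \left(2 - 4\right)^{2} = \left(-2\right)^{2} = 4$)
$N \left(- F{\left(0 \right)}\right) \left(\left(2 - 10\right) + 8\right) = \frac{39 \left(\left(-1\right) 4\right)}{4} \left(\left(2 - 10\right) + 8\right) = \frac{39}{4} \left(-4\right) \left(-8 + 8\right) = \left(-39\right) 0 = 0$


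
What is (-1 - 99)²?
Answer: 10000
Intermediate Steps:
(-1 - 99)² = (-100)² = 10000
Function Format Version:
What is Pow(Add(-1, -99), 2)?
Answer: 10000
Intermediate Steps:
Pow(Add(-1, -99), 2) = Pow(-100, 2) = 10000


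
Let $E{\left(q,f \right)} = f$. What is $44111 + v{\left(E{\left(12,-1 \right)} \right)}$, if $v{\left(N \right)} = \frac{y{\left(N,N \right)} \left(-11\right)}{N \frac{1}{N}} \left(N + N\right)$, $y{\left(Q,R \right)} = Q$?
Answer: $44089$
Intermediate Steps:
$v{\left(N \right)} = - 22 N^{2}$ ($v{\left(N \right)} = \frac{N \left(-11\right)}{N \frac{1}{N}} \left(N + N\right) = \frac{\left(-11\right) N}{1} \cdot 2 N = - 11 N 1 \cdot 2 N = - 11 N 2 N = - 22 N^{2}$)
$44111 + v{\left(E{\left(12,-1 \right)} \right)} = 44111 - 22 \left(-1\right)^{2} = 44111 - 22 = 44089$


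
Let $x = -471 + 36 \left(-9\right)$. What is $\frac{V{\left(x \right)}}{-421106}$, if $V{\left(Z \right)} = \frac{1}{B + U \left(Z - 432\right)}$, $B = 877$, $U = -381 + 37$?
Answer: $- \frac{1}{178113099290} \approx -5.6144 \cdot 10^{-12}$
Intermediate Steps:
$U = -344$
$x = -795$ ($x = -471 - 324 = -795$)
$V{\left(Z \right)} = \frac{1}{149485 - 344 Z}$ ($V{\left(Z \right)} = \frac{1}{877 - 344 \left(Z - 432\right)} = \frac{1}{877 - 344 \left(-432 + Z\right)} = \frac{1}{877 - \left(-148608 + 344 Z\right)} = \frac{1}{149485 - 344 Z}$)
$\frac{V{\left(x \right)}}{-421106} = \frac{\left(-1\right) \frac{1}{-149485 + 344 \left(-795\right)}}{-421106} = - \frac{1}{-149485 - 273480} \left(- \frac{1}{421106}\right) = - \frac{1}{-422965} \left(- \frac{1}{421106}\right) = \left(-1\right) \left(- \frac{1}{422965}\right) \left(- \frac{1}{421106}\right) = \frac{1}{422965} \left(- \frac{1}{421106}\right) = - \frac{1}{178113099290}$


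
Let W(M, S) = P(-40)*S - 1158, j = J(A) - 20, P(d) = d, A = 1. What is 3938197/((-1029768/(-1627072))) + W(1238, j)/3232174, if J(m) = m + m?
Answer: 1294431158011480477/208024334727 ≈ 6.2225e+6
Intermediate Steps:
J(m) = 2*m
j = -18 (j = 2*1 - 20 = 2 - 20 = -18)
W(M, S) = -1158 - 40*S (W(M, S) = -40*S - 1158 = -1158 - 40*S)
3938197/((-1029768/(-1627072))) + W(1238, j)/3232174 = 3938197/((-1029768/(-1627072))) + (-1158 - 40*(-18))/3232174 = 3938197/((-1029768*(-1/1627072))) + (-1158 + 720)*(1/3232174) = 3938197/(128721/203384) - 438*1/3232174 = 3938197*(203384/128721) - 219/1616087 = 800966258648/128721 - 219/1616087 = 1294431158011480477/208024334727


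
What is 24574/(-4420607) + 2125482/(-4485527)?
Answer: -9506147948072/19828752054889 ≈ -0.47941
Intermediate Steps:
24574/(-4420607) + 2125482/(-4485527) = 24574*(-1/4420607) + 2125482*(-1/4485527) = -24574/4420607 - 2125482/4485527 = -9506147948072/19828752054889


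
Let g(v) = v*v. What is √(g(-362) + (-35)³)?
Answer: √88169 ≈ 296.93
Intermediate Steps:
g(v) = v²
√(g(-362) + (-35)³) = √((-362)² + (-35)³) = √(131044 - 42875) = √88169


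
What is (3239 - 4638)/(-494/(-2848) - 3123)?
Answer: 1992176/4446905 ≈ 0.44799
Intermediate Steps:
(3239 - 4638)/(-494/(-2848) - 3123) = -1399/(-494*(-1/2848) - 3123) = -1399/(247/1424 - 3123) = -1399/(-4446905/1424) = -1399*(-1424/4446905) = 1992176/4446905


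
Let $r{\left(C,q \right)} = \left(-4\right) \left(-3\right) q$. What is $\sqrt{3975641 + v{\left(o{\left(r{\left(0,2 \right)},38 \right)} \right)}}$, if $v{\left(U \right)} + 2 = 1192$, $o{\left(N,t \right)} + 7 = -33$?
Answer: $\sqrt{3976831} \approx 1994.2$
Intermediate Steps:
$r{\left(C,q \right)} = 12 q$
$o{\left(N,t \right)} = -40$ ($o{\left(N,t \right)} = -7 - 33 = -40$)
$v{\left(U \right)} = 1190$ ($v{\left(U \right)} = -2 + 1192 = 1190$)
$\sqrt{3975641 + v{\left(o{\left(r{\left(0,2 \right)},38 \right)} \right)}} = \sqrt{3975641 + 1190} = \sqrt{3976831}$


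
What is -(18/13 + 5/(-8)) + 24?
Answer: 2417/104 ≈ 23.240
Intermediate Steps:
-(18/13 + 5/(-8)) + 24 = -(18*(1/13) + 5*(-1/8)) + 24 = -(18/13 - 5/8) + 24 = -1*79/104 + 24 = -79/104 + 24 = 2417/104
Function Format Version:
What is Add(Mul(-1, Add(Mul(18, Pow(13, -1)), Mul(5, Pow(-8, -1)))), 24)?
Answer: Rational(2417, 104) ≈ 23.240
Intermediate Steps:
Add(Mul(-1, Add(Mul(18, Pow(13, -1)), Mul(5, Pow(-8, -1)))), 24) = Add(Mul(-1, Add(Mul(18, Rational(1, 13)), Mul(5, Rational(-1, 8)))), 24) = Add(Mul(-1, Add(Rational(18, 13), Rational(-5, 8))), 24) = Add(Mul(-1, Rational(79, 104)), 24) = Add(Rational(-79, 104), 24) = Rational(2417, 104)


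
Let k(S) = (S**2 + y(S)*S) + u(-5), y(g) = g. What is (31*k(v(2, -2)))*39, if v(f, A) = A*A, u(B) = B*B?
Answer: 68913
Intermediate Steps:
u(B) = B**2
v(f, A) = A**2
k(S) = 25 + 2*S**2 (k(S) = (S**2 + S*S) + (-5)**2 = (S**2 + S**2) + 25 = 2*S**2 + 25 = 25 + 2*S**2)
(31*k(v(2, -2)))*39 = (31*(25 + 2*((-2)**2)**2))*39 = (31*(25 + 2*4**2))*39 = (31*(25 + 2*16))*39 = (31*(25 + 32))*39 = (31*57)*39 = 1767*39 = 68913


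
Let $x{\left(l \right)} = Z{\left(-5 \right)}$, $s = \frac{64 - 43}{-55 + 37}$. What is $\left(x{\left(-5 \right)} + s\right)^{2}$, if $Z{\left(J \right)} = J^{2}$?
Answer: $\frac{20449}{36} \approx 568.03$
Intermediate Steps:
$s = - \frac{7}{6}$ ($s = \frac{21}{-18} = 21 \left(- \frac{1}{18}\right) = - \frac{7}{6} \approx -1.1667$)
$x{\left(l \right)} = 25$ ($x{\left(l \right)} = \left(-5\right)^{2} = 25$)
$\left(x{\left(-5 \right)} + s\right)^{2} = \left(25 - \frac{7}{6}\right)^{2} = \left(\frac{143}{6}\right)^{2} = \frac{20449}{36}$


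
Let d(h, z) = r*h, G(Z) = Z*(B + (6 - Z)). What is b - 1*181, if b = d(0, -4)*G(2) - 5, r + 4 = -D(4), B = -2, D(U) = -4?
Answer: -186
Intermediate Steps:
G(Z) = Z*(4 - Z) (G(Z) = Z*(-2 + (6 - Z)) = Z*(4 - Z))
r = 0 (r = -4 - 1*(-4) = -4 + 4 = 0)
d(h, z) = 0 (d(h, z) = 0*h = 0)
b = -5 (b = 0*(2*(4 - 1*2)) - 5 = 0*(2*(4 - 2)) - 5 = 0*(2*2) - 5 = 0*4 - 5 = 0 - 5 = -5)
b - 1*181 = -5 - 1*181 = -5 - 181 = -186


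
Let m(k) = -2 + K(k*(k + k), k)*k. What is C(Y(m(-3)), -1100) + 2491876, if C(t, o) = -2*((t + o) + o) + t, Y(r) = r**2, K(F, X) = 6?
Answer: 2495876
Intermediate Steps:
m(k) = -2 + 6*k
C(t, o) = -t - 4*o (C(t, o) = -2*((o + t) + o) + t = -2*(t + 2*o) + t = (-4*o - 2*t) + t = -t - 4*o)
C(Y(m(-3)), -1100) + 2491876 = (-(-2 + 6*(-3))**2 - 4*(-1100)) + 2491876 = (-(-2 - 18)**2 + 4400) + 2491876 = (-1*(-20)**2 + 4400) + 2491876 = (-1*400 + 4400) + 2491876 = (-400 + 4400) + 2491876 = 4000 + 2491876 = 2495876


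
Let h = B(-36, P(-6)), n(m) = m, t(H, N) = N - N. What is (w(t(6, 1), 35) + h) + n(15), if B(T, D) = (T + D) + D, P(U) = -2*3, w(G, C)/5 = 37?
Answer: 152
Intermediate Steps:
t(H, N) = 0
w(G, C) = 185 (w(G, C) = 5*37 = 185)
P(U) = -6
B(T, D) = T + 2*D (B(T, D) = (D + T) + D = T + 2*D)
h = -48 (h = -36 + 2*(-6) = -36 - 12 = -48)
(w(t(6, 1), 35) + h) + n(15) = (185 - 48) + 15 = 137 + 15 = 152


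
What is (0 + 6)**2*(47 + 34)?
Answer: 2916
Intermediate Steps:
(0 + 6)**2*(47 + 34) = 6**2*81 = 36*81 = 2916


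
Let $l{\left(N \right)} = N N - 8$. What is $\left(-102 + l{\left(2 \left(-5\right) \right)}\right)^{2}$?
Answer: $100$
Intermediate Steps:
$l{\left(N \right)} = -8 + N^{2}$ ($l{\left(N \right)} = N^{2} - 8 = -8 + N^{2}$)
$\left(-102 + l{\left(2 \left(-5\right) \right)}\right)^{2} = \left(-102 - \left(8 - \left(2 \left(-5\right)\right)^{2}\right)\right)^{2} = \left(-102 - \left(8 - \left(-10\right)^{2}\right)\right)^{2} = \left(-102 + \left(-8 + 100\right)\right)^{2} = \left(-102 + 92\right)^{2} = \left(-10\right)^{2} = 100$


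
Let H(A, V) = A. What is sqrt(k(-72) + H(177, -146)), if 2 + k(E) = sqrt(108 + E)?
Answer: sqrt(181) ≈ 13.454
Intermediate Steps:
k(E) = -2 + sqrt(108 + E)
sqrt(k(-72) + H(177, -146)) = sqrt((-2 + sqrt(108 - 72)) + 177) = sqrt((-2 + sqrt(36)) + 177) = sqrt((-2 + 6) + 177) = sqrt(4 + 177) = sqrt(181)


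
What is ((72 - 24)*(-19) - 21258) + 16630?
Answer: -5540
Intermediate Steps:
((72 - 24)*(-19) - 21258) + 16630 = (48*(-19) - 21258) + 16630 = (-912 - 21258) + 16630 = -22170 + 16630 = -5540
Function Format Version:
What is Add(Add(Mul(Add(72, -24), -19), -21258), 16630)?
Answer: -5540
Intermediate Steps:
Add(Add(Mul(Add(72, -24), -19), -21258), 16630) = Add(Add(Mul(48, -19), -21258), 16630) = Add(Add(-912, -21258), 16630) = Add(-22170, 16630) = -5540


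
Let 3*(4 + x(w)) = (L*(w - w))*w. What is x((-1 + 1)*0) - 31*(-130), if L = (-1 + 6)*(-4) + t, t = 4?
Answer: 4026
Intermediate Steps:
L = -16 (L = (-1 + 6)*(-4) + 4 = 5*(-4) + 4 = -20 + 4 = -16)
x(w) = -4 (x(w) = -4 + ((-16*(w - w))*w)/3 = -4 + ((-16*0)*w)/3 = -4 + (0*w)/3 = -4 + (⅓)*0 = -4 + 0 = -4)
x((-1 + 1)*0) - 31*(-130) = -4 - 31*(-130) = -4 + 4030 = 4026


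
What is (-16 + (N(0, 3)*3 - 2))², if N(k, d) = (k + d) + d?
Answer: 0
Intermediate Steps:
N(k, d) = k + 2*d (N(k, d) = (d + k) + d = k + 2*d)
(-16 + (N(0, 3)*3 - 2))² = (-16 + ((0 + 2*3)*3 - 2))² = (-16 + ((0 + 6)*3 - 2))² = (-16 + (6*3 - 2))² = (-16 + (18 - 2))² = (-16 + 16)² = 0² = 0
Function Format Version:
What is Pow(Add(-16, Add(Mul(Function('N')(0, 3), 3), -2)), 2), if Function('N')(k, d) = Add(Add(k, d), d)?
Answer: 0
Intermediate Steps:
Function('N')(k, d) = Add(k, Mul(2, d)) (Function('N')(k, d) = Add(Add(d, k), d) = Add(k, Mul(2, d)))
Pow(Add(-16, Add(Mul(Function('N')(0, 3), 3), -2)), 2) = Pow(Add(-16, Add(Mul(Add(0, Mul(2, 3)), 3), -2)), 2) = Pow(Add(-16, Add(Mul(Add(0, 6), 3), -2)), 2) = Pow(Add(-16, Add(Mul(6, 3), -2)), 2) = Pow(Add(-16, Add(18, -2)), 2) = Pow(Add(-16, 16), 2) = Pow(0, 2) = 0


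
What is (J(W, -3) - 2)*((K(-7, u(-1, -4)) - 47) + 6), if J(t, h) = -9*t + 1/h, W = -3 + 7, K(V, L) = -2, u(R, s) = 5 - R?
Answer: 4945/3 ≈ 1648.3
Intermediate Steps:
W = 4
J(t, h) = 1/h - 9*t
(J(W, -3) - 2)*((K(-7, u(-1, -4)) - 47) + 6) = ((1/(-3) - 9*4) - 2)*((-2 - 47) + 6) = ((-⅓ - 36) - 2)*(-49 + 6) = (-109/3 - 2)*(-43) = -115/3*(-43) = 4945/3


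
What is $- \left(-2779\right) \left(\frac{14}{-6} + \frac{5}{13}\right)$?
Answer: $- \frac{211204}{39} \approx -5415.5$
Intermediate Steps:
$- \left(-2779\right) \left(\frac{14}{-6} + \frac{5}{13}\right) = - \left(-2779\right) \left(14 \left(- \frac{1}{6}\right) + 5 \cdot \frac{1}{13}\right) = - \left(-2779\right) \left(- \frac{7}{3} + \frac{5}{13}\right) = - \frac{\left(-2779\right) \left(-76\right)}{39} = \left(-1\right) \frac{211204}{39} = - \frac{211204}{39}$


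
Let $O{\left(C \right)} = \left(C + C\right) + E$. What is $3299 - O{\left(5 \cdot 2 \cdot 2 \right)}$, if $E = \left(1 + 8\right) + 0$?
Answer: $3250$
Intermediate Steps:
$E = 9$ ($E = 9 + 0 = 9$)
$O{\left(C \right)} = 9 + 2 C$ ($O{\left(C \right)} = \left(C + C\right) + 9 = 2 C + 9 = 9 + 2 C$)
$3299 - O{\left(5 \cdot 2 \cdot 2 \right)} = 3299 - \left(9 + 2 \cdot 5 \cdot 2 \cdot 2\right) = 3299 - \left(9 + 2 \cdot 10 \cdot 2\right) = 3299 - \left(9 + 2 \cdot 20\right) = 3299 - \left(9 + 40\right) = 3299 - 49 = 3250$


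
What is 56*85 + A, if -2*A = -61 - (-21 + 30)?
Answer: 4795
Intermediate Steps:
A = 35 (A = -(-61 - (-21 + 30))/2 = -(-61 - 1*9)/2 = -(-61 - 9)/2 = -½*(-70) = 35)
56*85 + A = 56*85 + 35 = 4760 + 35 = 4795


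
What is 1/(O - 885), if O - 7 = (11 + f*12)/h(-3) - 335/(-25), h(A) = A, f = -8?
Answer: -15/12544 ≈ -0.0011958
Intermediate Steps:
O = 731/15 (O = 7 + ((11 - 8*12)/(-3) - 335/(-25)) = 7 + ((11 - 96)*(-⅓) - 335*(-1/25)) = 7 + (-85*(-⅓) + 67/5) = 7 + (85/3 + 67/5) = 7 + 626/15 = 731/15 ≈ 48.733)
1/(O - 885) = 1/(731/15 - 885) = 1/(-12544/15) = -15/12544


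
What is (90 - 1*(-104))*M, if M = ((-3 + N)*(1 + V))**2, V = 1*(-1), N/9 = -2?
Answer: 0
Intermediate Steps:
N = -18 (N = 9*(-2) = -18)
V = -1
M = 0 (M = ((-3 - 18)*(1 - 1))**2 = (-21*0)**2 = 0**2 = 0)
(90 - 1*(-104))*M = (90 - 1*(-104))*0 = (90 + 104)*0 = 194*0 = 0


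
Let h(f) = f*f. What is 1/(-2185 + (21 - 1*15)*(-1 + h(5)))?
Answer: -1/2041 ≈ -0.00048996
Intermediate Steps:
h(f) = f**2
1/(-2185 + (21 - 1*15)*(-1 + h(5))) = 1/(-2185 + (21 - 1*15)*(-1 + 5**2)) = 1/(-2185 + (21 - 15)*(-1 + 25)) = 1/(-2185 + 6*24) = 1/(-2185 + 144) = 1/(-2041) = -1/2041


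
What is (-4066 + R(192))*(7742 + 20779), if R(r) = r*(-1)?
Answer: -121442418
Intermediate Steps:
R(r) = -r
(-4066 + R(192))*(7742 + 20779) = (-4066 - 1*192)*(7742 + 20779) = (-4066 - 192)*28521 = -4258*28521 = -121442418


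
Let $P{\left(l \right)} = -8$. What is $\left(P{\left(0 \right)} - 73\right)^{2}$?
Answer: $6561$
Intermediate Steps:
$\left(P{\left(0 \right)} - 73\right)^{2} = \left(-8 - 73\right)^{2} = \left(-81\right)^{2} = 6561$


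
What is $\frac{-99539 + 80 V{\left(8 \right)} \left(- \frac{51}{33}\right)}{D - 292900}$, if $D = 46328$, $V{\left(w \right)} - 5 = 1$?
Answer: $\frac{1103089}{2712292} \approx 0.4067$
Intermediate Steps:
$V{\left(w \right)} = 6$ ($V{\left(w \right)} = 5 + 1 = 6$)
$\frac{-99539 + 80 V{\left(8 \right)} \left(- \frac{51}{33}\right)}{D - 292900} = \frac{-99539 + 80 \cdot 6 \left(- \frac{51}{33}\right)}{46328 - 292900} = \frac{-99539 + 480 \left(\left(-51\right) \frac{1}{33}\right)}{-246572} = \left(-99539 + 480 \left(- \frac{17}{11}\right)\right) \left(- \frac{1}{246572}\right) = \left(-99539 - \frac{8160}{11}\right) \left(- \frac{1}{246572}\right) = \left(- \frac{1103089}{11}\right) \left(- \frac{1}{246572}\right) = \frac{1103089}{2712292}$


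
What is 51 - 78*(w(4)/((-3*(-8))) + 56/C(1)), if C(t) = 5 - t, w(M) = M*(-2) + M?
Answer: -1028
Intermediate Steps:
w(M) = -M (w(M) = -2*M + M = -M)
51 - 78*(w(4)/((-3*(-8))) + 56/C(1)) = 51 - 78*((-1*4)/((-3*(-8))) + 56/(5 - 1*1)) = 51 - 78*(-4/24 + 56/(5 - 1)) = 51 - 78*(-4*1/24 + 56/4) = 51 - 78*(-1/6 + 56*(1/4)) = 51 - 78*(-1/6 + 14) = 51 - 78*83/6 = 51 - 1079 = -1028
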